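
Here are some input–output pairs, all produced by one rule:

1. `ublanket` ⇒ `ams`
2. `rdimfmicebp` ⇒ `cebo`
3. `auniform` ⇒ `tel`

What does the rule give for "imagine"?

lh

Each output is the input with this applied: keep one character in every 3, starting at position 2 (positions 2nd, 5th, 8th, ...), then shift every letter 1 place backward in the alphabet (wrapping around).
Applying that to "imagine" gives "lh".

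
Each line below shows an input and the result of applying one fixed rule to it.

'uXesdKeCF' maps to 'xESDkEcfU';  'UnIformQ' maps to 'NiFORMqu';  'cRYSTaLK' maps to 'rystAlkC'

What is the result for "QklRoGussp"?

KLrOgUSSPq

What's happening: move the first character to the end, then flip the case of every letter.
On "QklRoGussp": the first step gives "klRoGusspQ", and the second then gives "KLrOgUSSPq".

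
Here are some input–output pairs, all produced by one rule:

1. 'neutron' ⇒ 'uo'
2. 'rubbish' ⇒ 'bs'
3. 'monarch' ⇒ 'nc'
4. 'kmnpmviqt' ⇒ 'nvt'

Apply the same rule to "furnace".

Rule — keep one character in every 3, starting at position 3 (positions 3rd, 6th, 9th, ...).
Applying that to "furnace" gives "rc".

rc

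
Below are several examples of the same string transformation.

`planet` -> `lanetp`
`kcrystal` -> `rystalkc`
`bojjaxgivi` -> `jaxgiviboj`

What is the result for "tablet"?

ablett

In each case the input is transformed by: swap the front and back halves of the string, then move the last 2 characters to the front (rotate right by 2).
On "tablet": the first step gives "lettab", and the second then gives "ablett".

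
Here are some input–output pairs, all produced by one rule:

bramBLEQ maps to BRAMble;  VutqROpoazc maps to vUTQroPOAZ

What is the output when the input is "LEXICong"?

lexicON

Rule — delete the last character, then flip the case of every letter.
"LEXICong" → "LEXICon" → "lexicON".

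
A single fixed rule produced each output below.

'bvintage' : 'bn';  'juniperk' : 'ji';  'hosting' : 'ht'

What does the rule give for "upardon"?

ur

Looking at the pairs, the operation is to keep one character in every 3, starting at position 1 (positions 1st, 4th, 7th, ...), then delete the last character.
Applying both steps to "upardon": "urn", then "ur".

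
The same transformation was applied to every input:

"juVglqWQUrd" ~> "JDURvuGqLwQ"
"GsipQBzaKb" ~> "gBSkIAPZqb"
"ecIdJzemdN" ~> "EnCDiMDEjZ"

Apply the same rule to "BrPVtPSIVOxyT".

btRYpXvoTvpis

The rule is to take characters alternately from the front and the back (1st, last, 2nd, 2nd-last, ...), then flip the case of every letter.
Starting from "BrPVtPSIVOxyT": after the first operation, "BTryPxVOtVPIS"; after the second, "btRYpXvoTvpis".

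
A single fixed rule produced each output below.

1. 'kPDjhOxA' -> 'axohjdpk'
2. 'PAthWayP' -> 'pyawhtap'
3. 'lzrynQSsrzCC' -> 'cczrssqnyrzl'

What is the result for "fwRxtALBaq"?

qablatxrwf

The rule is to reverse the string, then convert every letter to lowercase.
Starting from "fwRxtALBaq": after the first operation, "qaBLAtxRwf"; after the second, "qablatxrwf".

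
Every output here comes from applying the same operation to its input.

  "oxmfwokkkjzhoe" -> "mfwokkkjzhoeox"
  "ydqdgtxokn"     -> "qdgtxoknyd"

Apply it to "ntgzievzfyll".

gzievzfyllnt

In each case the input is transformed by: move the first 2 characters to the end (rotate left by 2).
Doing the same to "ntgzievzfyll": "gzievzfyllnt".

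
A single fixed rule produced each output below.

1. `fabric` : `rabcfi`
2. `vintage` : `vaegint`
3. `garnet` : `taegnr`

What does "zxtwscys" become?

zcsstwxy

The rule is to sort the characters into alphabetical order, then move the last character to the front.
Applying that to "zxtwscys" gives "zcsstwxy".
(Check on "vintage": → "aegintv" → "vaegint" ✓)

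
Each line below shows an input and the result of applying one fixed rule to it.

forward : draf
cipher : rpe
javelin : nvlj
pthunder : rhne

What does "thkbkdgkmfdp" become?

What's happening: swap the first and last characters, then keep every other character starting from the first (positions 1st, 3rd, 5th, ...).
Applying both steps to "thkbkdgkmfdp": "phkbkdgkmfdt", then "pkkgmd".

pkkgmd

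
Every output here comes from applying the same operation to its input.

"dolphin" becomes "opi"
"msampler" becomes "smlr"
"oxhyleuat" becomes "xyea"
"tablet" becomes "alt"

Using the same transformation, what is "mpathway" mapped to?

The rule is to keep every other character starting from the second (positions 2nd, 4th, 6th, ...).
"mpathway" → "ptwy".

ptwy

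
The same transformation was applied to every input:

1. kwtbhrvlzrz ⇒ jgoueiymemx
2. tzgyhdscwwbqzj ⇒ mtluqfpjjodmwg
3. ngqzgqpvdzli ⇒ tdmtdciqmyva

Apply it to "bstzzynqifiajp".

Each output is the input with this applied: move the first character to the end, then shift every letter 13 places forward in the alphabet (wrapping around) — i.e. ROT13.
So "bstzzynqifiajp" becomes "fgmmladvsvnwco".

fgmmladvsvnwco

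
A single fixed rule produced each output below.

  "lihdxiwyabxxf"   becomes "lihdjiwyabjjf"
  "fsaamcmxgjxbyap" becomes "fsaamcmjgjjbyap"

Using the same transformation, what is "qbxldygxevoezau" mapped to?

Each output is the input with this applied: replace every "x" with "j".
Doing the same to "qbxldygxevoezau": "qbjldygjevoezau".

qbjldygjevoezau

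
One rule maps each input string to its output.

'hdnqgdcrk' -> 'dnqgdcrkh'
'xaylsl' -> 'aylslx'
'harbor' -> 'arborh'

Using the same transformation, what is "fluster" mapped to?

Each output is the input with this applied: move the first character to the end.
"fluster" → "lusterf".

lusterf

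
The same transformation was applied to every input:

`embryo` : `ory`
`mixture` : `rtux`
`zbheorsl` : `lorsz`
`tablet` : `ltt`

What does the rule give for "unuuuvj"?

Looking at the pairs, the operation is to sort the characters into alphabetical order, then delete the first 3 characters.
Starting from "unuuuvj": after the first operation, "jnuuuuv"; after the second, "uuuv".

uuuv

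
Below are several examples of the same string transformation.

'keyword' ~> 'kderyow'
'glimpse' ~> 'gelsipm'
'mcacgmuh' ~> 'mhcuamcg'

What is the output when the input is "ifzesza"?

iafzzse

Looking at the pairs, the operation is to take characters alternately from the front and the back (1st, last, 2nd, 2nd-last, ...).
So "ifzesza" becomes "iafzzse".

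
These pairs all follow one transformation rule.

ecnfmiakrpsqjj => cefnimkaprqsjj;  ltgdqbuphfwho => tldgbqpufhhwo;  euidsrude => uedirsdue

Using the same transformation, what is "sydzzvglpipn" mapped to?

The rule is to swap each adjacent pair of characters (1↔2, 3↔4, ...).
On "sydzzvglpipn" that produces "yszdvzlgipnp".

yszdvzlgipnp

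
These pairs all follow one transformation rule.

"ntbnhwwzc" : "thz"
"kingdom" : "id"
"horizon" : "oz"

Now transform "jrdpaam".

The transformation: keep one character in every 3, starting at position 2 (positions 2nd, 5th, 8th, ...).
"jrdpaam" → "ra".

ra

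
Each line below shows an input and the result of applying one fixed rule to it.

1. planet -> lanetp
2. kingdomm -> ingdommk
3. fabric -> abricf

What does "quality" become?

ualityq

The transformation: move the first character to the end.
Doing the same to "quality": "ualityq".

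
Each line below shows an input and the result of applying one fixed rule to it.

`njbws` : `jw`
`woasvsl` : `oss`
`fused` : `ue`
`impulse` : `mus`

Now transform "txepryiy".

xpyy

Each output is the input with this applied: keep every other character starting from the second (positions 2nd, 4th, 6th, ...).
So "txepryiy" becomes "xpyy".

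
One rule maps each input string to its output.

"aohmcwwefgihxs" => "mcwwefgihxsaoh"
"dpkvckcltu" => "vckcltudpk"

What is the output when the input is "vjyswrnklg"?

Looking at the pairs, the operation is to move the first 3 characters to the end (rotate left by 3).
On "vjyswrnklg" that produces "swrnklgvjy".

swrnklgvjy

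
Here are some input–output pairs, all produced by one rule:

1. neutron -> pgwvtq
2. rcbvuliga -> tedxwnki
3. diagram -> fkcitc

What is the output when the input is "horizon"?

jqtkbq

Looking at the pairs, the operation is to shift every letter 2 places forward in the alphabet (wrapping around), then delete the last character.
On "horizon": the first step gives "jqtkbqp", and the second then gives "jqtkbq".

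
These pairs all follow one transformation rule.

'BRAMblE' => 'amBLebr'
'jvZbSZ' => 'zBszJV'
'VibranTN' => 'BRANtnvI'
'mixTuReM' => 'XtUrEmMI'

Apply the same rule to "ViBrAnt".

The pattern: move the first 2 characters to the end (rotate left by 2), then flip the case of every letter.
Applying both steps to "ViBrAnt": "BrAntVi", then "bRaNTvI".

bRaNTvI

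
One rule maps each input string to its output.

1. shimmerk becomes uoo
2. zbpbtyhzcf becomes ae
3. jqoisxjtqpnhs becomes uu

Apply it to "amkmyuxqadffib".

ooa

What's happening: shift every letter 2 places forward in the alphabet (wrapping around), then keep only the vowels.
Starting from "amkmyuxqadffib": after the first operation, "comoawzscfhhkd"; after the second, "ooa".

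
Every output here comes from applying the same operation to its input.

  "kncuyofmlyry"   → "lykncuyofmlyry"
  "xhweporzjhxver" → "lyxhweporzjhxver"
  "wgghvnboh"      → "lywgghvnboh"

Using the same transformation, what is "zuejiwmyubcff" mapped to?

lyzuejiwmyubcff

Looking at the pairs, the operation is to prepend "ly".
For "zuejiwmyubcff" the result is "lyzuejiwmyubcff".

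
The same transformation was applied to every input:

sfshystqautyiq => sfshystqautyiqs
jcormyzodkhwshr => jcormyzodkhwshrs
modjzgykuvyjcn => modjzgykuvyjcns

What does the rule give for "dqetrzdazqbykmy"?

Each output is the input with this applied: append "s".
Doing the same to "dqetrzdazqbykmy": "dqetrzdazqbykmys".

dqetrzdazqbykmys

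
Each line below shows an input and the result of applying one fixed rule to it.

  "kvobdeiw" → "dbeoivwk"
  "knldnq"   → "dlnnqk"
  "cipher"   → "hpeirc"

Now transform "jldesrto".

Looking at the pairs, the operation is to swap the front and back halves of the string, then take characters alternately from the front and the back (1st, last, 2nd, 2nd-last, ...).
On "jldesrto": the first step gives "srtojlde", and the second then gives "serdtloj".
(Check on "knldnq": → "dnqknl" → "dlnnqk" ✓)

serdtloj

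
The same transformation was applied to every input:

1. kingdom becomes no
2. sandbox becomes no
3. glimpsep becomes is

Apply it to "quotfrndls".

orl

Each output is the input with this applied: keep one character in every 3, starting at position 3 (positions 3rd, 6th, 9th, ...).
"quotfrndls" → "orl".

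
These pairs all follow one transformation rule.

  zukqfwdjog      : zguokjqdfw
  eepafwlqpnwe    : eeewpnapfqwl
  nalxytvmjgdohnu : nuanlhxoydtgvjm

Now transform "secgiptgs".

ssegctgpi

The transformation: take characters alternately from the front and the back (1st, last, 2nd, 2nd-last, ...).
So "secgiptgs" becomes "ssegctgpi".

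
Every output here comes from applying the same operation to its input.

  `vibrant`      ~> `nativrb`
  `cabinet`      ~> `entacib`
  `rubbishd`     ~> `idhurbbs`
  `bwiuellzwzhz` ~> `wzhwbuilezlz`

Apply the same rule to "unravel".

What's happening: swap each adjacent pair of characters (1↔2, 3↔4, ...), then move the last 3 characters to the front (rotate right by 3).
On "unravel": the first step gives "nuarevl", and the second then gives "evlnuar".

evlnuar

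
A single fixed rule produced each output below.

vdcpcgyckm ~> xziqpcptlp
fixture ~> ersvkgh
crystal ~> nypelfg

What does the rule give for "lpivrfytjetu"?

Looking at the pairs, the operation is to shift every letter 13 places forward in the alphabet (wrapping around) — i.e. ROT13, then move the last 2 characters to the front (rotate right by 2).
"lpivrfytjetu" → "ycvieslgwrgh" → "ghycvieslgwr".

ghycvieslgwr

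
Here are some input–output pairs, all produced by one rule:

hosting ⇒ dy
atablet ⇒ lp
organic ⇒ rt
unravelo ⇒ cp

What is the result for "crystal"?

jl

What's happening: keep one character in every 3, starting at position 3 (positions 3rd, 6th, 9th, ...), then shift every letter 11 places forward in the alphabet (wrapping around).
Working it through for "crystal": intermediate "ya", final "jl".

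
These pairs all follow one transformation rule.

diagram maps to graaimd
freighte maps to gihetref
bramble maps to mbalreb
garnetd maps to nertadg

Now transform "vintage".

The pattern: take characters alternately from the front and the back (1st, last, 2nd, 2nd-last, ...), then reverse the string.
Applying both steps to "vintage": "veignat", then "tangiev".

tangiev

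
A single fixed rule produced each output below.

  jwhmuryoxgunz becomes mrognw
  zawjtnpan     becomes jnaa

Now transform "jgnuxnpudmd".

unumg

The rule is to keep every other character starting from the second (positions 2nd, 4th, 6th, ...), then move the first character to the end.
For "jgnuxnpudmd", step one produces "gunum"; step two turns that into "unumg".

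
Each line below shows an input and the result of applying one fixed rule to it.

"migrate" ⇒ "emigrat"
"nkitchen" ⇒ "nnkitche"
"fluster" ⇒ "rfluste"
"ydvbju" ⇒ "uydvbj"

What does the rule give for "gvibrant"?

tgvibran

The rule is to move the last character to the front.
Doing the same to "gvibrant": "tgvibran".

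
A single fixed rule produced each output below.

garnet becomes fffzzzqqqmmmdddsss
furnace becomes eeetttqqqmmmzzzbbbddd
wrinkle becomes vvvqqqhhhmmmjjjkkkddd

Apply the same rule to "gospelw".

fffnnnrrrooodddkkkvvv

In each case the input is transformed by: repeat every character 3 times, then shift every letter 1 place backward in the alphabet (wrapping around).
For "gospelw", step one produces "gggooossspppeeelllwww"; step two turns that into "fffnnnrrrooodddkkkvvv".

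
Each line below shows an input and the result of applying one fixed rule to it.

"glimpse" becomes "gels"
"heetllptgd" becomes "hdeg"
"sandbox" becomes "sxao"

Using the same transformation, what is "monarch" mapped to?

mhoc

What's happening: take characters alternately from the front and the back (1st, last, 2nd, 2nd-last, ...), then keep only the first 4 characters.
For "monarch", step one produces "mhocnra"; step two turns that into "mhoc".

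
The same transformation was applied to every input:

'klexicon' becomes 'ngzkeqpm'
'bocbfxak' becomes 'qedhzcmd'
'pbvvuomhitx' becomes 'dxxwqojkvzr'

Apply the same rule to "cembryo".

godtaqe

Each output is the input with this applied: move the first character to the end, then shift every letter 2 places forward in the alphabet (wrapping around).
Starting from "cembryo": after the first operation, "embryoc"; after the second, "godtaqe".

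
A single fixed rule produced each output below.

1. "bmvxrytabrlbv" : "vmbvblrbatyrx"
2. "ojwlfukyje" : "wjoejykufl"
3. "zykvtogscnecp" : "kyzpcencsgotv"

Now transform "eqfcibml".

fqelmbic

The pattern: move the first 3 characters to the end (rotate left by 3), then reverse the string.
"eqfcibml" → "cibmleqf" → "fqelmbic".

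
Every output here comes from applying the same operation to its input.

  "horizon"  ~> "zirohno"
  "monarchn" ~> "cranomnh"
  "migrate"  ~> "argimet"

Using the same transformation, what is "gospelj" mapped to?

epsogjl

The transformation: reverse the string, then move the first 2 characters to the end (rotate left by 2).
Starting from "gospelj": after the first operation, "jlepsog"; after the second, "epsogjl".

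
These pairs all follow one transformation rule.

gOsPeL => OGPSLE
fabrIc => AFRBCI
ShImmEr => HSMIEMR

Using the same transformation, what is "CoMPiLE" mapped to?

In each case the input is transformed by: swap each adjacent pair of characters (1↔2, 3↔4, ...), then convert every letter to uppercase.
"CoMPiLE" → "oCPMLiE" → "OCPMLIE".

OCPMLIE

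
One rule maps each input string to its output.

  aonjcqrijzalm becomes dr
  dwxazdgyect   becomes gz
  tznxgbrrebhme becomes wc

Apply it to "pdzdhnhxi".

sg

The rule is to shift every letter 3 places forward in the alphabet (wrapping around), then keep only the first 2 characters.
For "pdzdhnhxi", step one produces "sgcgkqkal"; step two turns that into "sg".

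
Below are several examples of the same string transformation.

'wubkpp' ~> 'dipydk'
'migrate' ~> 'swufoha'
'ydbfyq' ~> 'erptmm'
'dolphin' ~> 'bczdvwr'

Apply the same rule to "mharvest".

In each case the input is transformed by: swap the first and last characters, then shift every letter 12 places backward in the alphabet (wrapping around).
Working it through for "mharvest": intermediate "tharvesm", final "hvofjsga".
(Check on "ydbfyq": → "qdbfyy" → "erptmm" ✓)

hvofjsga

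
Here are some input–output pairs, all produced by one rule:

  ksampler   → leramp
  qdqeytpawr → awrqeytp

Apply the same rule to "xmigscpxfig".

Rule — delete the first 2 characters, then move the last 3 characters to the front (rotate right by 3).
Working it through for "xmigscpxfig": intermediate "igscpxfig", final "figigscpx".
(Check on "qdqeytpawr": → "qeytpawr" → "awrqeytp" ✓)

figigscpx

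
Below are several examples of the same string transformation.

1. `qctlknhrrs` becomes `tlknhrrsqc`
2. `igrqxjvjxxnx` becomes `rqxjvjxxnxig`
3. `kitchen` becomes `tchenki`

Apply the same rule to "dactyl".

ctylda

What's happening: move the first 2 characters to the end (rotate left by 2).
"dactyl" → "ctylda".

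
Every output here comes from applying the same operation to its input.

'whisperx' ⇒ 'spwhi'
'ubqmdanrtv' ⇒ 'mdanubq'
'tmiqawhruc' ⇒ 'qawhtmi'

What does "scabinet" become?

bisca

The transformation: delete the last 3 characters, then move the first 3 characters to the end (rotate left by 3).
So "scabinet" becomes "bisca".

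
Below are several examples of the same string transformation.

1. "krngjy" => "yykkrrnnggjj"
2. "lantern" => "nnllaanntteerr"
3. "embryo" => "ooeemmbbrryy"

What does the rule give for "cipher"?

Rule — move the last character to the front, then double every character.
Applying both steps to "cipher": "rciphe", then "rrcciipphhee".

rrcciipphhee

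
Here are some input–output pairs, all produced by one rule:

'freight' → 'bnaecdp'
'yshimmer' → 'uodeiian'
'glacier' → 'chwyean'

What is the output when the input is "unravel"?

qjnwrah

In each case the input is transformed by: shift every letter 4 places backward in the alphabet (wrapping around).
Applying that to "unravel" gives "qjnwrah".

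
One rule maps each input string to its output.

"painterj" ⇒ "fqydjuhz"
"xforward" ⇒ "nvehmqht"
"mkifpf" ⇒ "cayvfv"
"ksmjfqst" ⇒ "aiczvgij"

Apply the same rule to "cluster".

What's happening: shift every letter 10 places backward in the alphabet (wrapping around).
"cluster" → "sbkijuh".

sbkijuh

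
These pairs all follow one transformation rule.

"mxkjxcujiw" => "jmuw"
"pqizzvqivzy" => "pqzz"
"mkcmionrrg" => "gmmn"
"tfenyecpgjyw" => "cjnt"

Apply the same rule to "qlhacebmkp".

abpq

Each output is the input with this applied: keep one character in every 3, starting at position 1 (positions 1st, 4th, 7th, ...), then sort the characters into alphabetical order.
Applying that to "qlhacebmkp" gives "abpq".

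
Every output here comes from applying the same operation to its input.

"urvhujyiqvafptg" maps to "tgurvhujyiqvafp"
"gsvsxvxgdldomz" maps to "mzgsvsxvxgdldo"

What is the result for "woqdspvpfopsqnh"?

nhwoqdspvpfopsq

Looking at the pairs, the operation is to move the last 2 characters to the front (rotate right by 2).
For "woqdspvpfopsqnh" the result is "nhwoqdspvpfopsq".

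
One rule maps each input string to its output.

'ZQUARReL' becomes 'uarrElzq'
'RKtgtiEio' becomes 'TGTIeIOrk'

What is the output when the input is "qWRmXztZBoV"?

What's happening: flip the case of every letter, then move the first 2 characters to the end (rotate left by 2).
On "qWRmXztZBoV": the first step gives "QwrMxZTzbOv", and the second then gives "rMxZTzbOvQw".

rMxZTzbOvQw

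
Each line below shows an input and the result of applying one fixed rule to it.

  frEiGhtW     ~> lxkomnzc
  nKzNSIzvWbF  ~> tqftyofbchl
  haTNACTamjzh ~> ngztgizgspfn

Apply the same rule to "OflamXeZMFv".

Rule — shift every letter 6 places forward in the alphabet (wrapping around), then convert every letter to lowercase.
"OflamXeZMFv" → "UlrgsDkFSLb" → "ulrgsdkfslb".

ulrgsdkfslb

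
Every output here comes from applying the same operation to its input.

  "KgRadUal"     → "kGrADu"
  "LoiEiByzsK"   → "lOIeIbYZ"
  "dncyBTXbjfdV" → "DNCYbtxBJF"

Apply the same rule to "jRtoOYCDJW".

The rule is to flip the case of every letter, then delete the last 2 characters.
On "jRtoOYCDJW": the first step gives "JrTOoycdjw", and the second then gives "JrTOoycd".

JrTOoycd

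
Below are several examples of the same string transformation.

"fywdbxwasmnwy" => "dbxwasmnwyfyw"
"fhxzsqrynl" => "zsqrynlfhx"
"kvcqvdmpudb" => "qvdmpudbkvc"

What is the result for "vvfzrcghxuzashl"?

zrcghxuzashlvvf

Rule — move the first 3 characters to the end (rotate left by 3).
For "vvfzrcghxuzashl" the result is "zrcghxuzashlvvf".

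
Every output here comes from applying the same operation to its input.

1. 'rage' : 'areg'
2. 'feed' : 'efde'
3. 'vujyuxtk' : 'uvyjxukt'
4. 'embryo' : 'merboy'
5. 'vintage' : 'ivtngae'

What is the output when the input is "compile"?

Rule — swap each adjacent pair of characters (1↔2, 3↔4, ...).
Doing the same to "compile": "ocpmlie".

ocpmlie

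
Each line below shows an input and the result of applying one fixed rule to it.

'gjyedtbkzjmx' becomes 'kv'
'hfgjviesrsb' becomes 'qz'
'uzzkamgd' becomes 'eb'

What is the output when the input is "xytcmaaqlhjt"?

The pattern: shift every letter 2 places backward in the alphabet (wrapping around), then keep only the last 2 characters.
Starting from "xytcmaaqlhjt": after the first operation, "vwrakyyojfhr"; after the second, "hr".

hr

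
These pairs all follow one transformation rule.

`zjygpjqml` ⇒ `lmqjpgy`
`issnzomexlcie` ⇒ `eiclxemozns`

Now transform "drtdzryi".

iyrzdt

Each output is the input with this applied: reverse the string, then delete the last 2 characters.
Starting from "drtdzryi": after the first operation, "iyrzdtrd"; after the second, "iyrzdt".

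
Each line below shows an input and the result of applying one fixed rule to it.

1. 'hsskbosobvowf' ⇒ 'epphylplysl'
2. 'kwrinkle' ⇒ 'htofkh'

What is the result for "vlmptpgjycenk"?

sijmqmdgvzb

In each case the input is transformed by: shift every letter 3 places backward in the alphabet (wrapping around), then delete the last 2 characters.
"vlmptpgjycenk" → "sijmqmdgvzbkh" → "sijmqmdgvzb".
(Check on "hsskbosobvowf": → "epphylplysltc" → "epphylplysl" ✓)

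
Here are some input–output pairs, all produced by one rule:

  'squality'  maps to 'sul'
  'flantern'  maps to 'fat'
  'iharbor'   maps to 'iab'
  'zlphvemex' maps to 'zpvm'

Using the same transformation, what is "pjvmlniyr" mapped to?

pvli

Rule — delete the last 2 characters, then keep every other character starting from the first (positions 1st, 3rd, 5th, ...).
On "pjvmlniyr": the first step gives "pjvmlni", and the second then gives "pvli".
(Check on "flantern": → "flante" → "fat" ✓)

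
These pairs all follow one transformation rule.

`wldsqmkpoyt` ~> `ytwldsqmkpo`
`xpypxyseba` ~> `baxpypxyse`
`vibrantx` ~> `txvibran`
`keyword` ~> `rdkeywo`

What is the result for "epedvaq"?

aqepedv

What's happening: move the last 2 characters to the front (rotate right by 2).
For "epedvaq" the result is "aqepedv".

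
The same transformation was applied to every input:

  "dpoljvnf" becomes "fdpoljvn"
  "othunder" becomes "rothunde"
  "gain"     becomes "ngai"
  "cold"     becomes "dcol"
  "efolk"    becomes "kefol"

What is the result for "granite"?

egranit

Each output is the input with this applied: move the last character to the front.
For "granite" the result is "egranit".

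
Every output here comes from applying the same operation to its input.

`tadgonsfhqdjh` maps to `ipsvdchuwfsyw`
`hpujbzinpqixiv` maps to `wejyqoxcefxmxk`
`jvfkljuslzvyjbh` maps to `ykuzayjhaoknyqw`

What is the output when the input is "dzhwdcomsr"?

sowlsrdbhg

Each output is the input with this applied: shift every letter 11 places backward in the alphabet (wrapping around).
On "dzhwdcomsr" that produces "sowlsrdbhg".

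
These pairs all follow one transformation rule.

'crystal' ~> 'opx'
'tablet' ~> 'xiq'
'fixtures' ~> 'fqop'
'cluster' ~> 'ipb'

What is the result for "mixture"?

fqo

Each output is the input with this applied: keep every other character starting from the second (positions 2nd, 4th, 6th, ...), then shift every letter 3 places backward in the alphabet (wrapping around).
"mixture" → "itr" → "fqo".
(Check on "crystal": → "rsa" → "opx" ✓)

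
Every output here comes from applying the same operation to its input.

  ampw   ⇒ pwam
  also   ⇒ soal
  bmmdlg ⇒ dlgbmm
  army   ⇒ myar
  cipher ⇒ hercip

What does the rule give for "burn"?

rnbu

Rule — swap the front and back halves of the string.
Doing the same to "burn": "rnbu".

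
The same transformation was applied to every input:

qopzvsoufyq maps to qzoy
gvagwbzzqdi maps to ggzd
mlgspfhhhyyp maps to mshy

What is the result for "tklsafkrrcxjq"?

tskcq

The pattern: keep one character in every 3, starting at position 1 (positions 1st, 4th, 7th, ...).
So "tklsafkrrcxjq" becomes "tskcq".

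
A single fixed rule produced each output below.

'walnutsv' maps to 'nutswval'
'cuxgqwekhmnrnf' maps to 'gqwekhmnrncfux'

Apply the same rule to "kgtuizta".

uiztkagt

The transformation: swap the first and last characters, then move the first 3 characters to the end (rotate left by 3).
Starting from "kgtuizta": after the first operation, "agtuiztk"; after the second, "uiztkagt".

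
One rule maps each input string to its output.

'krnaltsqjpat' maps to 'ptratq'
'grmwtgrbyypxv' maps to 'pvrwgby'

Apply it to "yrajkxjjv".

jvrjx

Looking at the pairs, the operation is to move the last 3 characters to the front (rotate right by 3), then keep every other character starting from the first (positions 1st, 3rd, 5th, ...).
Applying both steps to "yrajkxjjv": "jjvyrajkx", then "jvrjx".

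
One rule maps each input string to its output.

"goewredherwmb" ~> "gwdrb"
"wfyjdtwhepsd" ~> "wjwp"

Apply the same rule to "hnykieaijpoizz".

Each output is the input with this applied: keep one character in every 3, starting at position 1 (positions 1st, 4th, 7th, ...).
"hnykieaijpoizz" → "hkapz".

hkapz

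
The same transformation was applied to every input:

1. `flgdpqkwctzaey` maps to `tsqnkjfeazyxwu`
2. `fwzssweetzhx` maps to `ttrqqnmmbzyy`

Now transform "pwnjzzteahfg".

Looking at the pairs, the operation is to sort the characters into reverse alphabetical order, then shift every letter 6 places backward in the alphabet (wrapping around).
For "pwnjzzteahfg", step one produces "zzwtpnjhgfea"; step two turns that into "ttqnjhdbazyu".

ttqnjhdbazyu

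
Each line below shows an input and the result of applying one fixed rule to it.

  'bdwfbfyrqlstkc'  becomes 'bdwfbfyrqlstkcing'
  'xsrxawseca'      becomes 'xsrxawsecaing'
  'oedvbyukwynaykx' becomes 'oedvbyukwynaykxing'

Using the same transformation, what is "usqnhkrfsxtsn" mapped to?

What's happening: append "ing".
On "usqnhkrfsxtsn" that produces "usqnhkrfsxtsning".

usqnhkrfsxtsning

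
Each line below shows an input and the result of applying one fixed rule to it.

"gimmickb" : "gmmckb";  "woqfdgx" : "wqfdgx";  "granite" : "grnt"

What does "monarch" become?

The pattern: remove every vowel.
So "monarch" becomes "mnrch".

mnrch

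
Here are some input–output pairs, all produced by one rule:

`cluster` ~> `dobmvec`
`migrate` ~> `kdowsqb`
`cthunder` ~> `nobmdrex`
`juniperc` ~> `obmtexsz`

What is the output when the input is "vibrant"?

kxdfslb

The pattern: move the last 3 characters to the front (rotate right by 3), then shift every letter 10 places forward in the alphabet (wrapping around).
Applying both steps to "vibrant": "antvibr", then "kxdfslb".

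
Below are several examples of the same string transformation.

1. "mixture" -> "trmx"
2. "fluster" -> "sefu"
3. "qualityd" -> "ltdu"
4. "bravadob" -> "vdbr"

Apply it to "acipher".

In each case the input is transformed by: move the first 3 characters to the end (rotate left by 3), then keep every other character starting from the first (positions 1st, 3rd, 5th, ...).
For "acipher", step one produces "pheraci"; step two turns that into "peai".

peai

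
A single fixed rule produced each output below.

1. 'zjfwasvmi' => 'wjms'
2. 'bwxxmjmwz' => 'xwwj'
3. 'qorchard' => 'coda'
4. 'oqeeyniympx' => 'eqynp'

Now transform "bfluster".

Rule — keep every other character starting from the second (positions 2nd, 4th, 6th, ...), then swap each adjacent pair of characters (1↔2, 3↔4, ...).
On "bfluster": the first step gives "futr", and the second then gives "ufrt".
(Check on "oqeeyniympx": → "qenyp" → "eqynp" ✓)

ufrt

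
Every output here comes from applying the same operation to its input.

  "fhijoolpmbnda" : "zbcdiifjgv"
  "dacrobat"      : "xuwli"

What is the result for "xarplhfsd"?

Looking at the pairs, the operation is to delete the last 3 characters, then shift every letter 6 places backward in the alphabet (wrapping around).
On "xarplhfsd": the first step gives "xarplh", and the second then gives "ruljfb".

ruljfb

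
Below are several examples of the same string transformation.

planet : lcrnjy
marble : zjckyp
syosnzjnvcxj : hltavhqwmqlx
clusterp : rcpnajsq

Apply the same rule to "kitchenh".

Looking at the pairs, the operation is to swap the front and back halves of the string, then shift every letter 2 places backward in the alphabet (wrapping around).
So "kitchenh" becomes "fclfigra".

fclfigra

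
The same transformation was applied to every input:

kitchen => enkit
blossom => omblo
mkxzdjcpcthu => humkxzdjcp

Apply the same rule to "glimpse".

In each case the input is transformed by: move the last 2 characters to the front (rotate right by 2), then delete the last 2 characters.
On "glimpse": the first step gives "seglimp", and the second then gives "segli".

segli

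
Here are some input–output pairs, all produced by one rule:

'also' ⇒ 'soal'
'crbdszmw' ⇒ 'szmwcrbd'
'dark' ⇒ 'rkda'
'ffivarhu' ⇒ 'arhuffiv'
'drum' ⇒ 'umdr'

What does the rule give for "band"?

ndba

What's happening: swap the front and back halves of the string.
So "band" becomes "ndba".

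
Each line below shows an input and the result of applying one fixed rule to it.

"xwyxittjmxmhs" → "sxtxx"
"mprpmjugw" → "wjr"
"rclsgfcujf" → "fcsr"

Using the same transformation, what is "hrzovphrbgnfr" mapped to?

What's happening: reverse the string, then keep one character in every 3, starting at position 1 (positions 1st, 4th, 7th, ...).
Applying that to "hrzovphrbgnfr" gives "rghoh".

rghoh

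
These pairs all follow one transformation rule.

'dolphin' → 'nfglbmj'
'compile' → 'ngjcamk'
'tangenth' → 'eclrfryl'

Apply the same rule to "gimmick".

What's happening: shift every letter 2 places backward in the alphabet (wrapping around), then move the first 3 characters to the end (rotate left by 3).
On "gimmick": the first step gives "egkkgai", and the second then gives "kgaiegk".

kgaiegk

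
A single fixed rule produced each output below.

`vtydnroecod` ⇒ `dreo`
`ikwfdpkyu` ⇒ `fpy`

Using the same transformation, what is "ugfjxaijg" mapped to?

The pattern: delete the first 3 characters, then keep every other character starting from the first (positions 1st, 3rd, 5th, ...).
For "ugfjxaijg", step one produces "jxaijg"; step two turns that into "jaj".

jaj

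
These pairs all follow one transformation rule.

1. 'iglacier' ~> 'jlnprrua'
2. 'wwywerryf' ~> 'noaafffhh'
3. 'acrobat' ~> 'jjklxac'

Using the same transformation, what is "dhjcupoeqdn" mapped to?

lmmnqswxyzd

Each output is the input with this applied: sort the characters into alphabetical order, then shift every letter 9 places forward in the alphabet (wrapping around).
On "dhjcupoeqdn": the first step gives "cddehjnopqu", and the second then gives "lmmnqswxyzd".
(Check on "acrobat": → "aabcort" → "jjklxac" ✓)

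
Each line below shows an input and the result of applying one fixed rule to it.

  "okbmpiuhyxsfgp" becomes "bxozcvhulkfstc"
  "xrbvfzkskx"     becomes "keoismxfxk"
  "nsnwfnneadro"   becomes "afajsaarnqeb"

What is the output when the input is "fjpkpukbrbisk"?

The transformation: shift every letter 13 places forward in the alphabet (wrapping around) — i.e. ROT13.
So "fjpkpukbrbisk" becomes "swcxchxoeovfx".

swcxchxoeovfx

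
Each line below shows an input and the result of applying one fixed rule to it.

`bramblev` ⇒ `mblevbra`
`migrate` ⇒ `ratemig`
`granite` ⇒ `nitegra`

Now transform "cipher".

hercip

The pattern: move the first 3 characters to the end (rotate left by 3).
"cipher" → "hercip".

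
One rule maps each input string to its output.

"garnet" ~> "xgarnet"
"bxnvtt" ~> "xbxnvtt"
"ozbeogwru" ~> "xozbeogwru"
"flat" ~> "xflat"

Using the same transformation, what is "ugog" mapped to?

The transformation: prepend "x".
"ugog" → "xugog".

xugog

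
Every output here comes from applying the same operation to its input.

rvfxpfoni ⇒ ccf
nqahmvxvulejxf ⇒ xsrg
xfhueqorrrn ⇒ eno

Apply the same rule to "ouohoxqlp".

lum

Looking at the pairs, the operation is to keep one character in every 3, starting at position 3 (positions 3rd, 6th, 9th, ...), then shift every letter 3 places backward in the alphabet (wrapping around).
Starting from "ouohoxqlp": after the first operation, "oxp"; after the second, "lum".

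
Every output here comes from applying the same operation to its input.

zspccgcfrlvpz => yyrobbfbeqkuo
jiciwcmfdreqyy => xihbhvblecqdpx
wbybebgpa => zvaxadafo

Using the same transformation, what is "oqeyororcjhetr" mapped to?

qnpdxnqnqbigds

Each output is the input with this applied: move the last character to the front, then shift every letter 1 place backward in the alphabet (wrapping around).
Applying both steps to "oqeyororcjhetr": "roqeyororcjhet", then "qnpdxnqnqbigds".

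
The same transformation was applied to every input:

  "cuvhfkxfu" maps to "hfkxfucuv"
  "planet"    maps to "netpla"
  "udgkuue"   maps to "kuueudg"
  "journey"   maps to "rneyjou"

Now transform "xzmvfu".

The rule is to move the first 3 characters to the end (rotate left by 3).
Doing the same to "xzmvfu": "vfuxzm".

vfuxzm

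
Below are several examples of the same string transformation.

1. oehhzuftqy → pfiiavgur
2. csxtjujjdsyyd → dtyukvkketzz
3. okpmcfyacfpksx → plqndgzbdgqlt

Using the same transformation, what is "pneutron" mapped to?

qofvusp

In each case the input is transformed by: shift every letter 1 place forward in the alphabet (wrapping around), then delete the last character.
On "pneutron": the first step gives "qofvuspo", and the second then gives "qofvusp".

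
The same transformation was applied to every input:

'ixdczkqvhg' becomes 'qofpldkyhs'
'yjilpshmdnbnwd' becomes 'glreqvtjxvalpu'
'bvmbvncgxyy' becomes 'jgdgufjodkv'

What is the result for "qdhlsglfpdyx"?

Rule — take characters alternately from the front and the back (1st, last, 2nd, 2nd-last, ...), then shift every letter 8 places forward in the alphabet (wrapping around).
"qdhlsglfpdyx" → "qxdyhdlpsfgl" → "yflgpltxanot".
(Check on "ixdczkqvhg": → "igxhdvcqzk" → "qofpldkyhs" ✓)

yflgpltxanot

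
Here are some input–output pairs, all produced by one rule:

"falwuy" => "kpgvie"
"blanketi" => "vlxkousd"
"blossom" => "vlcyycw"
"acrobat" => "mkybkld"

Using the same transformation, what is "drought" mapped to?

Looking at the pairs, the operation is to shift every letter 10 places forward in the alphabet (wrapping around), then swap each adjacent pair of characters (1↔2, 3↔4, ...).
On "drought": the first step gives "nbyeqrd", and the second then gives "bneyrqd".

bneyrqd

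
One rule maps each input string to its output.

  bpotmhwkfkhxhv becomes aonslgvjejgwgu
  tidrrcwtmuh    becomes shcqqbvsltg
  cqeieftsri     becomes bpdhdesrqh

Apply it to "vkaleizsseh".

The rule is to shift every letter 1 place backward in the alphabet (wrapping around).
For "vkaleizsseh" the result is "ujzkdhyrrdg".

ujzkdhyrrdg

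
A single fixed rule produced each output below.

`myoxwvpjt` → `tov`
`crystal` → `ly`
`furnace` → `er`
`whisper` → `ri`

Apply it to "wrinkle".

Each output is the input with this applied: take characters alternately from the front and the back (1st, last, 2nd, 2nd-last, ...), then keep one character in every 3, starting at position 2 (positions 2nd, 5th, 8th, ...).
Doing the same to "wrinkle": "ei".

ei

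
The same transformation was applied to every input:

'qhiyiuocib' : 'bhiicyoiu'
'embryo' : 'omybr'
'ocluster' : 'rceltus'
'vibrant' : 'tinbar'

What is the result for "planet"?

tlean

Rule — take characters alternately from the front and the back (1st, last, 2nd, 2nd-last, ...), then delete the first character.
On "planet": the first step gives "ptlean", and the second then gives "tlean".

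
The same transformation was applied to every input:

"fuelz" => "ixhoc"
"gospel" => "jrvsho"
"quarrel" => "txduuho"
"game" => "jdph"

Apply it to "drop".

Each output is the input with this applied: shift every letter 3 places forward in the alphabet (wrapping around).
Doing the same to "drop": "gurs".

gurs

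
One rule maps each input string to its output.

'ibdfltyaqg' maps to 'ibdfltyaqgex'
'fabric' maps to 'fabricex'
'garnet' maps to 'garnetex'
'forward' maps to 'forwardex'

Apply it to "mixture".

mixtureex

In each case the input is transformed by: append "ex".
Doing the same to "mixture": "mixtureex".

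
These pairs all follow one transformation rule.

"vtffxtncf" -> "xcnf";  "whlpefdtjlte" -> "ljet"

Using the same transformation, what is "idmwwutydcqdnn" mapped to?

dqnn

In each case the input is transformed by: swap each adjacent pair of characters (1↔2, 3↔4, ...), then keep only the last 4 characters.
So "idmwwutydcqdnn" becomes "dqnn".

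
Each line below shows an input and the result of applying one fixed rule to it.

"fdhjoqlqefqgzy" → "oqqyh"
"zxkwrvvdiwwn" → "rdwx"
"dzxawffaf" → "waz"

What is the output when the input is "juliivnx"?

ixl

Looking at the pairs, the operation is to move the first 3 characters to the end (rotate left by 3), then keep one character in every 3, starting at position 2 (positions 2nd, 5th, 8th, ...).
"juliivnx" → "iivnxjul" → "ixl".
(Check on "dzxawffaf": → "awffafdzx" → "waz" ✓)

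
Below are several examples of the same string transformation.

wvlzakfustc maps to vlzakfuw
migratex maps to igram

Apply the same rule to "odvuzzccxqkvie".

dvuzzccxqko

The pattern: delete the last 3 characters, then move the first character to the end.
For "odvuzzccxqkvie", step one produces "odvuzzccxqk"; step two turns that into "dvuzzccxqko".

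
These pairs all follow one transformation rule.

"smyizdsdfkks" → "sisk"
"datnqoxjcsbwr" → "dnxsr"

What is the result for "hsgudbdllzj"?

hudz

Rule — keep one character in every 3, starting at position 1 (positions 1st, 4th, 7th, ...).
On "hsgudbdllzj" that produces "hudz".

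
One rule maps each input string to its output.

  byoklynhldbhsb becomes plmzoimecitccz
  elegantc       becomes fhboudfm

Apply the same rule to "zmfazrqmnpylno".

gbasrnoqzmopan

The pattern: move the first 2 characters to the end (rotate left by 2), then shift every letter 1 place forward in the alphabet (wrapping around).
On "zmfazrqmnpylno" that produces "gbasrnoqzmopan".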